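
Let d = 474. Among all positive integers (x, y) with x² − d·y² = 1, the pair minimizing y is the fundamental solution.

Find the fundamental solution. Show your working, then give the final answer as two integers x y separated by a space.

193549 8890

d=474: √d = [21; 1,3,2,1,1,…,3,1,42] (ℓ=14, even), read p_13/q_13
step 0: (21, 1)  from 21·(1,0) + (0,1)
…
step 2: (87, 4)  from 3·(22,1) + (21,1)
…
step 4: (283, 13)  from 1·(196,9) + (87,4)
step 5: (479, 22)  from 1·(283,13) + (196,9)
…
step 7: (5051, 232)  from 6·(762,35) + (479,22)
step 8: (5813, 267)  from 1·(5051,232) + (762,35)
step 9: (10864, 499)  from 1·(5813,267) + (5051,232)
step 10: (16677, 766)  from 1·(10864,499) + (5813,267)
step 11: (44218, 2031)  from 2·(16677,766) + (10864,499)
step 12: (149331, 6859)  from 3·(44218,2031) + (16677,766)
step 13: (193549, 8890)  from 1·(149331,6859) + (44218,2031)
fundamental: x₁=193549, y₁=8890  (since 37461215401 − 474·79032100 = 1)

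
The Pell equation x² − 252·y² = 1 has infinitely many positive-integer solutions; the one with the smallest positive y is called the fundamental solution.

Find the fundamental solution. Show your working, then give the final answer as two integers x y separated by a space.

127 8

√252 = [15; 1,6,1,30, …], period ℓ=4 (even) → k=3
step 0: (15, 1)  from 15·(1,0) + (0,1)
step 1: (16, 1)  from 1·(15,1) + (1,0)
step 2: (111, 7)  from 6·(16,1) + (15,1)
step 3: (127, 8)  from 1·(111,7) + (16,1)
fundamental: x₁=127, y₁=8  (since 16129 − 252·64 = 1)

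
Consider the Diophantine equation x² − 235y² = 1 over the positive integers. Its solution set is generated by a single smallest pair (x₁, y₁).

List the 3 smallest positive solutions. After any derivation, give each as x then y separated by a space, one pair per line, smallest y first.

46 3
4231 276
389206 25389

[15; 3,30] for √235; ℓ=2 ⇒ convergent index 1
i=0: a=15 ⇒ p=15, q=1
i=1: a=3 ⇒ p=46, q=3
fundamental: x₁=46, y₁=3  (since 2116 − 235·9 = 1)
n=2: (46,3)∘(46,3) = (46·46+235·3·3, 46·3+3·46) = (4231,276)
n=3: (4231,276)∘(46,3) = (46·4231+235·3·276, 46·276+3·4231) = (389206,25389)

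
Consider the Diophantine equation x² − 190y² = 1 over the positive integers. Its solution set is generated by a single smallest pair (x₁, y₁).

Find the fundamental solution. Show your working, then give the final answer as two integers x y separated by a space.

52021 3774

√190 → a₀=13, period (1,3,1,1,1,…,3,1,26); ℓ=14 even so k=13
a_0=13:  p_0=13·1+0=13,  q_0=13·0+1=1
a_1=1:  p_1=1·13+1=14,  q_1=1·1+0=1
…
a_4=1:  p_4=1·69+55=124,  q_4=1·5+4=9
a_5=1:  p_5=1·124+69=193,  q_5=1·9+5=14
a_6=2:  p_6=2·193+124=510,  q_6=2·14+9=37
…
a_9=1:  p_9=1·2936+1213=4149,  q_9=1·213+88=301
a_10=1:  p_10=1·4149+2936=7085,  q_10=1·301+213=514
a_11=1:  p_11=1·7085+4149=11234,  q_11=1·514+301=815
a_12=3:  p_12=3·11234+7085=40787,  q_12=3·815+514=2959
a_13=1:  p_13=1·40787+11234=52021,  q_13=1·2959+815=3774
fundamental: x₁=52021, y₁=3774  (since 2706184441 − 190·14243076 = 1)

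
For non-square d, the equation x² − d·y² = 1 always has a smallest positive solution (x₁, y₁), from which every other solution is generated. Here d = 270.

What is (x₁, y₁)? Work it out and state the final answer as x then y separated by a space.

√270 → a₀=16, period (2,3,6,3,2,32); ℓ=6 even so k=5
a_0=16:  p_0=16·1+0=16,  q_0=16·0+1=1
…
a_2=3:  p_2=3·33+16=115,  q_2=3·2+1=7
…
a_4=3:  p_4=3·723+115=2284,  q_4=3·44+7=139
a_5=2:  p_5=2·2284+723=5291,  q_5=2·139+44=322
fundamental: x₁=5291, y₁=322  (since 27994681 − 270·103684 = 1)

5291 322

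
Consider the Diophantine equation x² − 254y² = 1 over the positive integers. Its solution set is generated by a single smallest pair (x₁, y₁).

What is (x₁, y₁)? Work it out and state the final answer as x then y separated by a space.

d=254: √d = [15; 1,14,1,30] (ℓ=4, even), read p_3/q_3
k=0  a_k=15  p_k/q_k = 15/1
k=1  a_k=1  p_k/q_k = 16/1
k=2  a_k=14  p_k/q_k = 239/15
k=3  a_k=1  p_k/q_k = 255/16
(x₁, y₁) = (255, 16);  255² − 254·16² = 1 ✓

255 16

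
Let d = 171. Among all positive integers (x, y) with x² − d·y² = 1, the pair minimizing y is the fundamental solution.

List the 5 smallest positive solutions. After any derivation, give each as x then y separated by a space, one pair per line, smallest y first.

170 13
57799 4420
19651490 1502787
6681448801 510943160
2271672940850 173719171613

d=171: √d = [13; 13,26] (ℓ=2, even), read p_1/q_1
a_0=13:  p_0=13·1+0=13,  q_0=13·0+1=1
a_1=13:  p_1=13·13+1=170,  q_1=13·1+0=13
→ (170, 13).  Check: 170²=28900, 171·13²=28899, difference 1.
n=2: (170,13)∘(170,13) = (170·170+171·13·13, 170·13+13·170) = (57799,4420)
n=3: (57799,4420)∘(170,13) = (170·57799+171·13·4420, 170·4420+13·57799) = (19651490,1502787)
n=4: (19651490,1502787)∘(170,13) = (170·19651490+171·13·1502787, 170·1502787+13·19651490) = (6681448801,510943160)
n=5: (6681448801,510943160)∘(170,13) = (170·6681448801+171·13·510943160, 170·510943160+13·6681448801) = (2271672940850,173719171613)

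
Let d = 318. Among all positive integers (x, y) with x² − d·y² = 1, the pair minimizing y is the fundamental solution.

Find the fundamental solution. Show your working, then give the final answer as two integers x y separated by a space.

d=318: √d = [17; 1,4,1,34] (ℓ=4, even), read p_3/q_3
k=0  a_k=17  p_k/q_k = 17/1
k=1  a_k=1  p_k/q_k = 18/1
k=2  a_k=4  p_k/q_k = 89/5
k=3  a_k=1  p_k/q_k = 107/6
(x₁, y₁) = (107, 6);  107² − 318·6² = 1 ✓

107 6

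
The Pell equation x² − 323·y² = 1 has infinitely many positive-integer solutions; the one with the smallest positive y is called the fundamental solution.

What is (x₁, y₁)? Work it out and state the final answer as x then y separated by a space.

18 1

[17; 1,34] for √323; ℓ=2 ⇒ convergent index 1
a_0=17:  p_0=17·1+0=17,  q_0=17·0+1=1
a_1=1:  p_1=1·17+1=18,  q_1=1·1+0=1
fundamental: x₁=18, y₁=1  (since 324 − 323·1 = 1)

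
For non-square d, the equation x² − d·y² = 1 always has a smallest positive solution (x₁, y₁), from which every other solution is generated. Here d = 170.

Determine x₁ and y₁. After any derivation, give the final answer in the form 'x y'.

d=170: √d = [13; 26] (ℓ=1, odd), read p_1/q_1
k=0  a_k=13  p_k/q_k = 13/1
k=1  a_k=26  p_k/q_k = 339/26
→ (339, 26).  Check: 339²=114921, 170·26²=114920, difference 1.

339 26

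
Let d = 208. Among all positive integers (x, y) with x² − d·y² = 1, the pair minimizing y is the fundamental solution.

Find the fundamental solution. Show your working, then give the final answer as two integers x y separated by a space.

649 45

√208 → a₀=14, period (2,2,1,2,2,28); ℓ=6 even so k=5
k=0  a_k=14  p_k/q_k = 14/1
…
k=2  a_k=2  p_k/q_k = 72/5
…
k=4  a_k=2  p_k/q_k = 274/19
k=5  a_k=2  p_k/q_k = 649/45
(x₁, y₁) = (649, 45);  649² − 208·45² = 1 ✓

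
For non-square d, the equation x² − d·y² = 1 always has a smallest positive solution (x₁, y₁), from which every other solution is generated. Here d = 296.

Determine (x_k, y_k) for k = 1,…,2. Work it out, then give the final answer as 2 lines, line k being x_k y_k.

3699 215
27365201 1590570

√296 = [17; 4,1,7,1,4,34, …], period ℓ=6 (even) → k=5
step 0: (17, 1)  from 17·(1,0) + (0,1)
…
step 4: (757, 44)  from 1·(671,39) + (86,5)
step 5: (3699, 215)  from 4·(757,44) + (671,39)
→ (3699, 215).  Check: 3699²=13682601, 296·215²=13682600, difference 1.
n=2: (3699,215)∘(3699,215) = (3699·3699+296·215·215, 3699·215+215·3699) = (27365201,1590570)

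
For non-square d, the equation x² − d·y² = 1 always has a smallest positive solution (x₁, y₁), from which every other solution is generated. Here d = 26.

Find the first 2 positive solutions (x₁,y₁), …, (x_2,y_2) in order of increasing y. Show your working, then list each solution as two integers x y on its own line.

√26 = [5; 10, …], period ℓ=1 (odd) → k=1
step 0: (5, 1)  from 5·(1,0) + (0,1)
step 1: (51, 10)  from 10·(5,1) + (1,0)
(x₁, y₁) = (51, 10);  51² − 26·10² = 1 ✓
n=2: (51,10)∘(51,10) = (51·51+26·10·10, 51·10+10·51) = (5201,1020)

51 10
5201 1020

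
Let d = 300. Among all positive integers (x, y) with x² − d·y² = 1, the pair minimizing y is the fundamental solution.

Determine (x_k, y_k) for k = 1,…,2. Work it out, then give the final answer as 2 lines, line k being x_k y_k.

d=300: √d = [17; 3,8,3,34] (ℓ=4, even), read p_3/q_3
i=0: a=17 ⇒ p=17, q=1
…
i=2: a=8 ⇒ p=433, q=25
i=3: a=3 ⇒ p=1351, q=78
(x₁, y₁) = (1351, 78);  1351² − 300·78² = 1 ✓
(1351+78√300)^2 = 3650401 + 210756√300

1351 78
3650401 210756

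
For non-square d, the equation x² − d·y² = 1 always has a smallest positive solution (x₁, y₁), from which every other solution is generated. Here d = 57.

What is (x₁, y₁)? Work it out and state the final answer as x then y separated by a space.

151 20

√57 → a₀=7, period (1,1,4,1,1,14); ℓ=6 even so k=5
step 0: (7, 1)  from 7·(1,0) + (0,1)
…
step 3: (68, 9)  from 4·(15,2) + (8,1)
step 4: (83, 11)  from 1·(68,9) + (15,2)
step 5: (151, 20)  from 1·(83,11) + (68,9)
(x₁, y₁) = (151, 20);  151² − 57·20² = 1 ✓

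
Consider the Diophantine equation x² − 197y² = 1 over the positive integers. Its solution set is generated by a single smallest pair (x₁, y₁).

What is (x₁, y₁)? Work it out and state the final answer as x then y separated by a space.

393 28

[14; 28] for √197; ℓ=1 ⇒ convergent index 1
k=0  a_k=14  p_k/q_k = 14/1
k=1  a_k=28  p_k/q_k = 393/28
→ (393, 28).  Check: 393²=154449, 197·28²=154448, difference 1.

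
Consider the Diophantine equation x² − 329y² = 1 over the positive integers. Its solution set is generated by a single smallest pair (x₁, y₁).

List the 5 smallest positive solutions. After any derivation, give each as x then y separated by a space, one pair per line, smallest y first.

√329 → a₀=18, period (7,4,2,1,1,4,1,1,2,4,7,36); ℓ=12 even so k=11
i=0: a=18 ⇒ p=18, q=1
…
i=3: a=2 ⇒ p=1179, q=65
…
i=7: a=1 ⇒ p=16125, q=889
i=8: a=1 ⇒ p=29366, q=1619
i=9: a=2 ⇒ p=74857, q=4127
i=10: a=4 ⇒ p=328794, q=18127
i=11: a=7 ⇒ p=2376415, q=131016
→ (2376415, 131016).  Check: 2376415²=5647348252225, 329·131016²=5647348252224, difference 1.
n=2: (2376415,131016)∘(2376415,131016) = (2376415·2376415+329·131016·131016, 2376415·131016+131016·2376415) = (11294696504449,622696775280)
n=3: (11294696504449,622696775280)∘(2376415,131016) = (2376415·11294696504449+329·131016·622696775280, 2376415·622696775280+131016·11294696504449) = (53681772387237964255,2959571914453911384)
n=4: (53681772387237964255,2959571914453911384)∘(2376415,131016) = (2376415·53681772387237964255+329·131016·2959571914453911384, 2376415·2959571914453911384+131016·53681772387237964255) = (255140338255224918953587201,14066342182173360946441440)
n=5: (255140338255224918953587201,14066342182173360946441440)∘(2376415,131016) = (2376415·255140338255224918953587201+329·131016·14066342182173360946441440, 2376415·14066342182173360946441440+131016·255140338255224918953587201) = (1212638653869526969777790618564575,66854933113696055535160815363816)

2376415 131016
11294696504449 622696775280
53681772387237964255 2959571914453911384
255140338255224918953587201 14066342182173360946441440
1212638653869526969777790618564575 66854933113696055535160815363816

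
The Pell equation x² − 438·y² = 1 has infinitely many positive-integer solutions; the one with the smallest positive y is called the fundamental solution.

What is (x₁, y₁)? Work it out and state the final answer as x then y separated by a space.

293 14

[20; 1,12,1,40] for √438; ℓ=4 ⇒ convergent index 3
step 0: (20, 1)  from 20·(1,0) + (0,1)
step 1: (21, 1)  from 1·(20,1) + (1,0)
step 2: (272, 13)  from 12·(21,1) + (20,1)
step 3: (293, 14)  from 1·(272,13) + (21,1)
→ (293, 14).  Check: 293²=85849, 438·14²=85848, difference 1.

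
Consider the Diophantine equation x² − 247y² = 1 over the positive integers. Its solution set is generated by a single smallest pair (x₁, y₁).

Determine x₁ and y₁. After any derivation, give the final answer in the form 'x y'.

d=247: √d = [15; 1,2,1,1,9,1,9,1,1,2,1,30] (ℓ=12, even), read p_11/q_11
step 0: (15, 1)  from 15·(1,0) + (0,1)
…
step 8: (12683, 807)  from 1·(11520,733) + (1163,74)
step 9: (24203, 1540)  from 1·(12683,807) + (11520,733)
step 10: (61089, 3887)  from 2·(24203,1540) + (12683,807)
step 11: (85292, 5427)  from 1·(61089,3887) + (24203,1540)
(x₁, y₁) = (85292, 5427);  85292² − 247·5427² = 1 ✓

85292 5427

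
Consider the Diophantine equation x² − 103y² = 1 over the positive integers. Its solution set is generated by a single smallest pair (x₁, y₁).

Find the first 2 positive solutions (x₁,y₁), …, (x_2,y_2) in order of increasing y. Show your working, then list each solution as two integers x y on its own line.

227528 22419
103537981567 10201900464

[10; 6,1,2,1,1,9,1,1,2,1,6,20] for √103; ℓ=12 ⇒ convergent index 11
i=0: a=10 ⇒ p=10, q=1
…
i=2: a=1 ⇒ p=71, q=7
…
i=4: a=1 ⇒ p=274, q=27
i=5: a=1 ⇒ p=477, q=47
i=6: a=9 ⇒ p=4567, q=450
…
i=9: a=2 ⇒ p=24266, q=2391
i=10: a=1 ⇒ p=33877, q=3338
i=11: a=6 ⇒ p=227528, q=22419
→ (227528, 22419).  Check: 227528²=51768990784, 103·22419²=51768990783, difference 1.
(227528+22419√103)^2 = 103537981567 + 10201900464√103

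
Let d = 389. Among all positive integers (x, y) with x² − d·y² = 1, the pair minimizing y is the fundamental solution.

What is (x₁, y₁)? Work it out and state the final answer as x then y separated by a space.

√389 → a₀=19, period (1,2,1,1,1,1,2,1,38); ℓ=9 odd so k=17
i=0: a=19 ⇒ p=19, q=1
i=1: a=1 ⇒ p=20, q=1
…
i=3: a=1 ⇒ p=79, q=4
…
i=6: a=1 ⇒ p=355, q=18
…
i=10: a=1 ⇒ p=50925, q=2582
…
i=13: a=1 ⇒ p=353911, q=17944
…
i=16: a=2 ⇒ p=2376809, q=120509
i=17: a=1 ⇒ p=3287049, q=166660
→ (3287049, 166660).  Check: 3287049²=10804691128401, 389·166660²=10804691128400, difference 1.

3287049 166660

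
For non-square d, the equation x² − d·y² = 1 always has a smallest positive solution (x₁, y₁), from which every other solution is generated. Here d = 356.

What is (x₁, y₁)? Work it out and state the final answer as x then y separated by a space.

√356 = [18; 1,6,1,1,2,…,6,1,36, …], period ℓ=14 (even) → k=13
step 0: (18, 1)  from 18·(1,0) + (0,1)
step 1: (19, 1)  from 1·(18,1) + (1,0)
…
step 3: (151, 8)  from 1·(132,7) + (19,1)
…
step 5: (717, 38)  from 2·(283,15) + (151,8)
step 6: (1000, 53)  from 1·(717,38) + (283,15)
step 7: (8717, 462)  from 8·(1000,53) + (717,38)
step 8: (9717, 515)  from 1·(8717,462) + (1000,53)
step 9: (28151, 1492)  from 2·(9717,515) + (8717,462)
step 10: (37868, 2007)  from 1·(28151,1492) + (9717,515)
step 11: (66019, 3499)  from 1·(37868,2007) + (28151,1492)
step 12: (433982, 23001)  from 6·(66019,3499) + (37868,2007)
step 13: (500001, 26500)  from 1·(433982,23001) + (66019,3499)
fundamental: x₁=500001, y₁=26500  (since 250001000001 − 356·702250000 = 1)

500001 26500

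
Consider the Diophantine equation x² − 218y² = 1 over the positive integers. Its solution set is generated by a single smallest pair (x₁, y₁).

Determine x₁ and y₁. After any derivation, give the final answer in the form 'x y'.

[14; 1,3,3,1,28] for √218; ℓ=5 ⇒ convergent index 9
step 0: (14, 1)  from 14·(1,0) + (0,1)
step 1: (15, 1)  from 1·(14,1) + (1,0)
step 2: (59, 4)  from 3·(15,1) + (14,1)
step 3: (192, 13)  from 3·(59,4) + (15,1)
step 4: (251, 17)  from 1·(192,13) + (59,4)
step 5: (7220, 489)  from 28·(251,17) + (192,13)
…
step 7: (29633, 2007)  from 3·(7471,506) + (7220,489)
step 8: (96370, 6527)  from 3·(29633,2007) + (7471,506)
step 9: (126003, 8534)  from 1·(96370,6527) + (29633,2007)
→ (126003, 8534).  Check: 126003²=15876756009, 218·8534²=15876756008, difference 1.

126003 8534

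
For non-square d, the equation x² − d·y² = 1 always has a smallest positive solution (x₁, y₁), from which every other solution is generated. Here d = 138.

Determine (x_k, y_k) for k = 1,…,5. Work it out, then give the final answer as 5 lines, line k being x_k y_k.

√138 = [11; 1,2,1,22, …], period ℓ=4 (even) → k=3
step 0: (11, 1)  from 11·(1,0) + (0,1)
step 1: (12, 1)  from 1·(11,1) + (1,0)
step 2: (35, 3)  from 2·(12,1) + (11,1)
step 3: (47, 4)  from 1·(35,3) + (12,1)
fundamental: x₁=47, y₁=4  (since 2209 − 138·16 = 1)
(x_2, y_2) = (47·47 + 138·4·4, 47·4 + 4·47) = (4417, 376)
(x_3, y_3) = (47·4417 + 138·4·376, 47·376 + 4·4417) = (415151, 35340)
(x_4, y_4) = (47·415151 + 138·4·35340, 47·35340 + 4·415151) = (39019777, 3321584)
(x_5, y_5) = (47·39019777 + 138·4·3321584, 47·3321584 + 4·39019777) = (3667443887, 312193556)

47 4
4417 376
415151 35340
39019777 3321584
3667443887 312193556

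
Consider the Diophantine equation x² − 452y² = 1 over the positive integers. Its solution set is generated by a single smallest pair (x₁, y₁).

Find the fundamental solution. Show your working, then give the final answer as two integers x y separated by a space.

1204353 56648

[21; 3,1,5,3,10,3,5,1,3,42] for √452; ℓ=10 ⇒ convergent index 9
a_0=21:  p_0=21·1+0=21,  q_0=21·0+1=1
…
a_4=3:  p_4=3·489+85=1552,  q_4=3·23+4=73
a_5=10:  p_5=10·1552+489=16009,  q_5=10·73+23=753
…
a_8=1:  p_8=1·263904+49579=313483,  q_8=1·12413+2332=14745
a_9=3:  p_9=3·313483+263904=1204353,  q_9=3·14745+12413=56648
fundamental: x₁=1204353, y₁=56648  (since 1450466148609 − 452·3208995904 = 1)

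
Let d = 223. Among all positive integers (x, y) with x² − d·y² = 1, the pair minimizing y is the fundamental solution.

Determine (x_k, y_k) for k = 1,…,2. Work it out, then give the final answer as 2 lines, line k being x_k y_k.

224 15
100351 6720

d=223: √d = [14; 1,13,1,28] (ℓ=4, even), read p_3/q_3
a_0=14:  p_0=14·1+0=14,  q_0=14·0+1=1
…
a_2=13:  p_2=13·15+14=209,  q_2=13·1+1=14
a_3=1:  p_3=1·209+15=224,  q_3=1·14+1=15
fundamental: x₁=224, y₁=15  (since 50176 − 223·225 = 1)
k=2:  x_2 = 224·224+223·15·15 = 100351,  y_2 = 224·15+15·224 = 6720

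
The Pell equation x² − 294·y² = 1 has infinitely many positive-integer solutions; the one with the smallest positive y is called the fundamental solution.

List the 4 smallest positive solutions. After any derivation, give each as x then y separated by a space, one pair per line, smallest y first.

d=294: √d = [17; 6,1,4,1,6,34] (ℓ=6, even), read p_5/q_5
i=0: a=17 ⇒ p=17, q=1
…
i=2: a=1 ⇒ p=120, q=7
…
i=4: a=1 ⇒ p=703, q=41
i=5: a=6 ⇒ p=4801, q=280
→ (4801, 280).  Check: 4801²=23049601, 294·280²=23049600, difference 1.
(x_2, y_2) = (4801·4801 + 294·280·280, 4801·280 + 280·4801) = (46099201, 2688560)
(x_3, y_3) = (4801·46099201 + 294·280·2688560, 4801·2688560 + 280·46099201) = (442644523201, 25815552840)
(x_4, y_4) = (4801·442644523201 + 294·280·25815552840, 4801·25815552840 + 280·442644523201) = (4250272665676801, 247880935681120)

4801 280
46099201 2688560
442644523201 25815552840
4250272665676801 247880935681120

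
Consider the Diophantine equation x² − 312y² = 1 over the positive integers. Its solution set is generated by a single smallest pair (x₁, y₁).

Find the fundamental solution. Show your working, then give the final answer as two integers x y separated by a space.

53 3

d=312: √d = [17; 1,1,1,34] (ℓ=4, even), read p_3/q_3
step 0: (17, 1)  from 17·(1,0) + (0,1)
…
step 2: (35, 2)  from 1·(18,1) + (17,1)
step 3: (53, 3)  from 1·(35,2) + (18,1)
(x₁, y₁) = (53, 3);  53² − 312·3² = 1 ✓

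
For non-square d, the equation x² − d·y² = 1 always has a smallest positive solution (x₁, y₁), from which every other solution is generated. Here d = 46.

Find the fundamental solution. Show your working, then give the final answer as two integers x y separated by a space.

24335 3588

[6; 1,3,1,1,2,6,2,1,1,3,1,12] for √46; ℓ=12 ⇒ convergent index 11
k=0  a_k=6  p_k/q_k = 6/1
…
k=2  a_k=3  p_k/q_k = 27/4
k=3  a_k=1  p_k/q_k = 34/5
k=4  a_k=1  p_k/q_k = 61/9
k=5  a_k=2  p_k/q_k = 156/23
k=6  a_k=6  p_k/q_k = 997/147
k=7  a_k=2  p_k/q_k = 2150/317
k=8  a_k=1  p_k/q_k = 3147/464
k=9  a_k=1  p_k/q_k = 5297/781
k=10  a_k=3  p_k/q_k = 19038/2807
k=11  a_k=1  p_k/q_k = 24335/3588
fundamental: x₁=24335, y₁=3588  (since 592192225 − 46·12873744 = 1)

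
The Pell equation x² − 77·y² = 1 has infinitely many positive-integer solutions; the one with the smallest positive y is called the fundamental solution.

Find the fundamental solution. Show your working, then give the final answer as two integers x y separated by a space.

351 40

√77 = [8; 1,3,2,3,1,16, …], period ℓ=6 (even) → k=5
i=0: a=8 ⇒ p=8, q=1
i=1: a=1 ⇒ p=9, q=1
i=2: a=3 ⇒ p=35, q=4
i=3: a=2 ⇒ p=79, q=9
i=4: a=3 ⇒ p=272, q=31
i=5: a=1 ⇒ p=351, q=40
(x₁, y₁) = (351, 40);  351² − 77·40² = 1 ✓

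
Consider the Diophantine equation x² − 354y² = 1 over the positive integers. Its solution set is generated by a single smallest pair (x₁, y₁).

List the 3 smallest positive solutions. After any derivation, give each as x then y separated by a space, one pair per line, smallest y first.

258065 13716
133195088449 7079239080
68745981000924305 3653807666346684

d=354: √d = [18; 1,4,2,2,18,2,2,4,1,36] (ℓ=10, even), read p_9/q_9
i=0: a=18 ⇒ p=18, q=1
i=1: a=1 ⇒ p=19, q=1
…
i=4: a=2 ⇒ p=508, q=27
…
i=6: a=2 ⇒ p=19210, q=1021
i=7: a=2 ⇒ p=47771, q=2539
i=8: a=4 ⇒ p=210294, q=11177
i=9: a=1 ⇒ p=258065, q=13716
(x₁, y₁) = (258065, 13716);  258065² − 354·13716² = 1 ✓
k=2:  x_2 = 258065·258065+354·13716·13716 = 133195088449,  y_2 = 258065·13716+13716·258065 = 7079239080
k=3:  x_3 = 258065·133195088449+354·13716·7079239080 = 68745981000924305,  y_3 = 258065·7079239080+13716·133195088449 = 3653807666346684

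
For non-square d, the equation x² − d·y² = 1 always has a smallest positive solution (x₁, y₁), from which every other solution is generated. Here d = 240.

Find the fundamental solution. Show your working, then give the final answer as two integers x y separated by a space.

√240 = [15; 2,30, …], period ℓ=2 (even) → k=1
k=0  a_k=15  p_k/q_k = 15/1
k=1  a_k=2  p_k/q_k = 31/2
(x₁, y₁) = (31, 2);  31² − 240·2² = 1 ✓

31 2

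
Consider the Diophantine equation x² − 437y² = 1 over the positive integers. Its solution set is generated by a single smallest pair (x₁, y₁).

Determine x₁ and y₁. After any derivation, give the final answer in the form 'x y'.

[20; 1,9,2,9,1,40] for √437; ℓ=6 ⇒ convergent index 5
k=0  a_k=20  p_k/q_k = 20/1
…
k=2  a_k=9  p_k/q_k = 209/10
…
k=4  a_k=9  p_k/q_k = 4160/199
k=5  a_k=1  p_k/q_k = 4599/220
fundamental: x₁=4599, y₁=220  (since 21150801 − 437·48400 = 1)

4599 220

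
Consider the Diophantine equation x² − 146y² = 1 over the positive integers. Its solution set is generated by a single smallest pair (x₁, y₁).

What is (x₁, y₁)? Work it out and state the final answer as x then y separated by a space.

145 12

√146 → a₀=12, period (12,24); ℓ=2 even so k=1
i=0: a=12 ⇒ p=12, q=1
i=1: a=12 ⇒ p=145, q=12
(x₁, y₁) = (145, 12);  145² − 146·12² = 1 ✓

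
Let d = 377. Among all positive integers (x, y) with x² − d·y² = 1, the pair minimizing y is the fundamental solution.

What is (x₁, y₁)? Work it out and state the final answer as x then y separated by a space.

233 12

√377 = [19; 2,2,2,38, …], period ℓ=4 (even) → k=3
a_0=19:  p_0=19·1+0=19,  q_0=19·0+1=1
…
a_2=2:  p_2=2·39+19=97,  q_2=2·2+1=5
a_3=2:  p_3=2·97+39=233,  q_3=2·5+2=12
(x₁, y₁) = (233, 12);  233² − 377·12² = 1 ✓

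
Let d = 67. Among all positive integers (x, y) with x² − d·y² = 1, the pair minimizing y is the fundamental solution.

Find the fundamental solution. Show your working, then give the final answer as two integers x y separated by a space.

√67 = [8; 5,2,1,1,7,1,1,2,5,16, …], period ℓ=10 (even) → k=9
k=0  a_k=8  p_k/q_k = 8/1
k=1  a_k=5  p_k/q_k = 41/5
…
k=3  a_k=1  p_k/q_k = 131/16
k=4  a_k=1  p_k/q_k = 221/27
…
k=7  a_k=1  p_k/q_k = 3577/437
k=8  a_k=2  p_k/q_k = 9053/1106
k=9  a_k=5  p_k/q_k = 48842/5967
fundamental: x₁=48842, y₁=5967  (since 2385540964 − 67·35605089 = 1)

48842 5967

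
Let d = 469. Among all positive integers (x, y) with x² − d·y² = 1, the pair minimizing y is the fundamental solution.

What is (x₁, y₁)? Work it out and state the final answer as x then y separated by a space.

[21; 1,1,1,10,6,10,1,1,1,42] for √469; ℓ=10 ⇒ convergent index 9
a_0=21:  p_0=21·1+0=21,  q_0=21·0+1=1
a_1=1:  p_1=1·21+1=22,  q_1=1·1+0=1
…
a_7=1:  p_7=1·42923+4223=47146,  q_7=1·1982+195=2177
a_8=1:  p_8=1·47146+42923=90069,  q_8=1·2177+1982=4159
a_9=1:  p_9=1·90069+47146=137215,  q_9=1·4159+2177=6336
→ (137215, 6336).  Check: 137215²=18827956225, 469·6336²=18827956224, difference 1.

137215 6336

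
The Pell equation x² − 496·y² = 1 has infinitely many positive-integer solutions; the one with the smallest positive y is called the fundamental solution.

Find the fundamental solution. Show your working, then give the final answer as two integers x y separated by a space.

4620799 207480

√496 = [22; 3,1,2,4,1,…,1,3,44, …], period ℓ=16 (even) → k=15
a_0=22:  p_0=22·1+0=22,  q_0=22·0+1=1
…
a_2=1:  p_2=1·67+22=89,  q_2=1·3+1=4
a_3=2:  p_3=2·89+67=245,  q_3=2·4+3=11
a_4=4:  p_4=4·245+89=1069,  q_4=4·11+4=48
…
a_6=1:  p_6=1·1314+1069=2383,  q_6=1·59+48=107
a_7=2:  p_7=2·2383+1314=6080,  q_7=2·107+59=273
…
a_10=1:  p_10=1·35166+14543=49709,  q_10=1·1579+653=2232
a_11=1:  p_11=1·49709+35166=84875,  q_11=1·2232+1579=3811
a_12=4:  p_12=4·84875+49709=389209,  q_12=4·3811+2232=17476
…
a_14=1:  p_14=1·863293+389209=1252502,  q_14=1·38763+17476=56239
a_15=3:  p_15=3·1252502+863293=4620799,  q_15=3·56239+38763=207480
(x₁, y₁) = (4620799, 207480);  4620799² − 496·207480² = 1 ✓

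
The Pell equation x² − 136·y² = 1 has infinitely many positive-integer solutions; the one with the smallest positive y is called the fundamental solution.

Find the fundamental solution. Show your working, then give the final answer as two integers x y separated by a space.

[11; 1,1,1,22] for √136; ℓ=4 ⇒ convergent index 3
a_0=11:  p_0=11·1+0=11,  q_0=11·0+1=1
a_1=1:  p_1=1·11+1=12,  q_1=1·1+0=1
a_2=1:  p_2=1·12+11=23,  q_2=1·1+1=2
a_3=1:  p_3=1·23+12=35,  q_3=1·2+1=3
fundamental: x₁=35, y₁=3  (since 1225 − 136·9 = 1)

35 3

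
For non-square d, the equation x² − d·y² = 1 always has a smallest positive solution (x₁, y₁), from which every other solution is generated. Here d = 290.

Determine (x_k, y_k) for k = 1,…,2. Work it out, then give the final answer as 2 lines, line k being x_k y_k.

d=290: √d = [17; 34] (ℓ=1, odd), read p_1/q_1
i=0: a=17 ⇒ p=17, q=1
i=1: a=34 ⇒ p=579, q=34
→ (579, 34).  Check: 579²=335241, 290·34²=335240, difference 1.
(579+34√290)^2 = 670481 + 39372√290

579 34
670481 39372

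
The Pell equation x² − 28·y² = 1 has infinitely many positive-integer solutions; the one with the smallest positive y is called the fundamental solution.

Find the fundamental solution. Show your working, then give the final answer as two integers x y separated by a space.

127 24

√28 → a₀=5, period (3,2,3,10); ℓ=4 even so k=3
a_0=5:  p_0=5·1+0=5,  q_0=5·0+1=1
…
a_2=2:  p_2=2·16+5=37,  q_2=2·3+1=7
a_3=3:  p_3=3·37+16=127,  q_3=3·7+3=24
fundamental: x₁=127, y₁=24  (since 16129 − 28·576 = 1)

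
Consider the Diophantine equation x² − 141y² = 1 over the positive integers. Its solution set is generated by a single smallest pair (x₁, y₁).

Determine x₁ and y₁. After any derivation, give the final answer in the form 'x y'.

95 8

√141 = [11; 1,6,1,22, …], period ℓ=4 (even) → k=3
k=0  a_k=11  p_k/q_k = 11/1
k=1  a_k=1  p_k/q_k = 12/1
k=2  a_k=6  p_k/q_k = 83/7
k=3  a_k=1  p_k/q_k = 95/8
fundamental: x₁=95, y₁=8  (since 9025 − 141·64 = 1)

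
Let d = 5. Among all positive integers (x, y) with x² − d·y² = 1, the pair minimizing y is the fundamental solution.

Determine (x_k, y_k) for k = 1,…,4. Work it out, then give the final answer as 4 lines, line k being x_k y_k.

d=5: √d = [2; 4] (ℓ=1, odd), read p_1/q_1
a_0=2:  p_0=2·1+0=2,  q_0=2·0+1=1
a_1=4:  p_1=4·2+1=9,  q_1=4·1+0=4
fundamental: x₁=9, y₁=4  (since 81 − 5·16 = 1)
(9+4√5)^2 = 161 + 72√5
(9+4√5)^3 = 2889 + 1292√5
(9+4√5)^4 = 51841 + 23184√5

9 4
161 72
2889 1292
51841 23184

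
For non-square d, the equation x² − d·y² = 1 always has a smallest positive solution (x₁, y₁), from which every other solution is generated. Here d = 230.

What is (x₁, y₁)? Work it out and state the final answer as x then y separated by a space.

91 6

[15; 6,30] for √230; ℓ=2 ⇒ convergent index 1
i=0: a=15 ⇒ p=15, q=1
i=1: a=6 ⇒ p=91, q=6
fundamental: x₁=91, y₁=6  (since 8281 − 230·36 = 1)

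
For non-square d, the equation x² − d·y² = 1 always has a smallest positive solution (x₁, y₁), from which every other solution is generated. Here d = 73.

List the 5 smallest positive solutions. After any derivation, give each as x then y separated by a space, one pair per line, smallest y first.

d=73: √d = [8; 1,1,5,5,1,1,16] (ℓ=7, odd), read p_13/q_13
k=0  a_k=8  p_k/q_k = 8/1
…
k=2  a_k=1  p_k/q_k = 17/2
k=3  a_k=5  p_k/q_k = 94/11
k=4  a_k=5  p_k/q_k = 487/57
…
k=6  a_k=1  p_k/q_k = 1068/125
…
k=8  a_k=1  p_k/q_k = 18737/2193
k=9  a_k=1  p_k/q_k = 36406/4261
…
k=11  a_k=5  p_k/q_k = 1040241/121751
k=12  a_k=1  p_k/q_k = 1241008/145249
k=13  a_k=1  p_k/q_k = 2281249/267000
→ (2281249, 267000).  Check: 2281249²=5204097000001, 73·267000²=5204097000000, difference 1.
n=2: (2281249,267000)∘(2281249,267000) = (2281249·2281249+73·267000·267000, 2281249·267000+267000·2281249) = (10408194000001,1218186966000)
n=3: (10408194000001,1218186966000)∘(2281249,267000) = (2281249·10408194000001+73·267000·1218186966000, 2281249·1218186966000+267000·10408194000001) = (47487364308614281249,5557975596000801000)
n=4: (47487364308614281249,5557975596000801000)∘(2281249,267000) = (2281249·47487364308614281249+73·267000·5557975596000801000, 2281249·5557975596000801000+267000·47487364308614281249) = (216661004683313632776000001,25358252540801244373932000)
n=5: (216661004683313632776000001,25358252540801244373932000)∘(2281249,267000) = (2281249·216661004683313632776000001+73·267000·25358252540801244373932000, 2281249·25358252540801244373932000+267000·216661004683313632776000001) = (988515400545561595548925838281249,115696976500895037877980001335000)

2281249 267000
10408194000001 1218186966000
47487364308614281249 5557975596000801000
216661004683313632776000001 25358252540801244373932000
988515400545561595548925838281249 115696976500895037877980001335000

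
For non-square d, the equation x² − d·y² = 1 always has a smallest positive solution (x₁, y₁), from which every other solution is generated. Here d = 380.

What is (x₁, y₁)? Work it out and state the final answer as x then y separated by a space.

d=380: √d = [19; 2,38] (ℓ=2, even), read p_1/q_1
i=0: a=19 ⇒ p=19, q=1
i=1: a=2 ⇒ p=39, q=2
(x₁, y₁) = (39, 2);  39² − 380·2² = 1 ✓

39 2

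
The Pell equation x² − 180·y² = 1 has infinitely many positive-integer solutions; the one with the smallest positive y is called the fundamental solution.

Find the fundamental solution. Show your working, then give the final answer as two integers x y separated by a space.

[13; 2,2,2,26] for √180; ℓ=4 ⇒ convergent index 3
a_0=13:  p_0=13·1+0=13,  q_0=13·0+1=1
a_1=2:  p_1=2·13+1=27,  q_1=2·1+0=2
a_2=2:  p_2=2·27+13=67,  q_2=2·2+1=5
a_3=2:  p_3=2·67+27=161,  q_3=2·5+2=12
→ (161, 12).  Check: 161²=25921, 180·12²=25920, difference 1.

161 12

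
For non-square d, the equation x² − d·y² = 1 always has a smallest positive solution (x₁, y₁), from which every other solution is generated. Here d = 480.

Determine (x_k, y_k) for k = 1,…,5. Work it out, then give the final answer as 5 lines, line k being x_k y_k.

241 11
116161 5302
55989361 2555553
26986755841 1231771244
13007560326001 593711184055

√480 → a₀=21, period (1,9,1,42); ℓ=4 even so k=3
step 0: (21, 1)  from 21·(1,0) + (0,1)
step 1: (22, 1)  from 1·(21,1) + (1,0)
step 2: (219, 10)  from 9·(22,1) + (21,1)
step 3: (241, 11)  from 1·(219,10) + (22,1)
→ (241, 11).  Check: 241²=58081, 480·11²=58080, difference 1.
(241+11√480)^2 = 116161 + 5302√480
(241+11√480)^3 = 55989361 + 2555553√480
(241+11√480)^4 = 26986755841 + 1231771244√480
(241+11√480)^5 = 13007560326001 + 593711184055√480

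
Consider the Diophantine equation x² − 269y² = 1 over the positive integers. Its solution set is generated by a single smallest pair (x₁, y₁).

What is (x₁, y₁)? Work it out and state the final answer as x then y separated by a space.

13449 820

d=269: √d = [16; 2,2,32] (ℓ=3, odd), read p_5/q_5
step 0: (16, 1)  from 16·(1,0) + (0,1)
step 1: (33, 2)  from 2·(16,1) + (1,0)
step 2: (82, 5)  from 2·(33,2) + (16,1)
step 3: (2657, 162)  from 32·(82,5) + (33,2)
step 4: (5396, 329)  from 2·(2657,162) + (82,5)
step 5: (13449, 820)  from 2·(5396,329) + (2657,162)
→ (13449, 820).  Check: 13449²=180875601, 269·820²=180875600, difference 1.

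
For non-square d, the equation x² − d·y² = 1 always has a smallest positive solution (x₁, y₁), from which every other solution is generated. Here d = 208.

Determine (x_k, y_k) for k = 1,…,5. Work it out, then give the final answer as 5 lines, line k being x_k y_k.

√208 = [14; 2,2,1,2,2,28, …], period ℓ=6 (even) → k=5
a_0=14:  p_0=14·1+0=14,  q_0=14·0+1=1
…
a_4=2:  p_4=2·101+72=274,  q_4=2·7+5=19
a_5=2:  p_5=2·274+101=649,  q_5=2·19+7=45
fundamental: x₁=649, y₁=45  (since 421201 − 208·2025 = 1)
n=2: (649,45)∘(649,45) = (649·649+208·45·45, 649·45+45·649) = (842401,58410)
n=3: (842401,58410)∘(649,45) = (649·842401+208·45·58410, 649·58410+45·842401) = (1093435849,75816135)
n=4: (1093435849,75816135)∘(649,45) = (649·1093435849+208·45·75816135, 649·75816135+45·1093435849) = (1419278889601,98409284820)
n=5: (1419278889601,98409284820)∘(649,45) = (649·1419278889601+208·45·98409284820, 649·98409284820+45·1419278889601) = (1842222905266249,127735175880225)

649 45
842401 58410
1093435849 75816135
1419278889601 98409284820
1842222905266249 127735175880225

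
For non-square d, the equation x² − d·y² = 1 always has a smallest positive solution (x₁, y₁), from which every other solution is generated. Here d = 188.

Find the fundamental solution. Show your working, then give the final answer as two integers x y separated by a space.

√188 → a₀=13, period (1,2,2,6,2,2,1,26); ℓ=8 even so k=7
step 0: (13, 1)  from 13·(1,0) + (0,1)
step 1: (14, 1)  from 1·(13,1) + (1,0)
step 2: (41, 3)  from 2·(14,1) + (13,1)
step 3: (96, 7)  from 2·(41,3) + (14,1)
step 4: (617, 45)  from 6·(96,7) + (41,3)
…
step 6: (3277, 239)  from 2·(1330,97) + (617,45)
step 7: (4607, 336)  from 1·(3277,239) + (1330,97)
fundamental: x₁=4607, y₁=336  (since 21224449 − 188·112896 = 1)

4607 336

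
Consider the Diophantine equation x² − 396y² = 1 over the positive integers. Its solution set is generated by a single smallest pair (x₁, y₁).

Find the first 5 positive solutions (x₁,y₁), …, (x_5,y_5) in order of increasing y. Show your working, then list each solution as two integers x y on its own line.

199 10
79201 3980
31521799 1584030
12545596801 630439960
4993116004999 250913520050

√396 → a₀=19, period (1,8,1,38); ℓ=4 even so k=3
k=0  a_k=19  p_k/q_k = 19/1
k=1  a_k=1  p_k/q_k = 20/1
k=2  a_k=8  p_k/q_k = 179/9
k=3  a_k=1  p_k/q_k = 199/10
→ (199, 10).  Check: 199²=39601, 396·10²=39600, difference 1.
(199+10√396)^2 = 79201 + 3980√396
(199+10√396)^3 = 31521799 + 1584030√396
(199+10√396)^4 = 12545596801 + 630439960√396
(199+10√396)^5 = 4993116004999 + 250913520050√396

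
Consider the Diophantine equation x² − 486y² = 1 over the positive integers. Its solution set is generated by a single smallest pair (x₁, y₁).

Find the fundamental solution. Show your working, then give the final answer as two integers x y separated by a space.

[22; 22,44] for √486; ℓ=2 ⇒ convergent index 1
a_0=22:  p_0=22·1+0=22,  q_0=22·0+1=1
a_1=22:  p_1=22·22+1=485,  q_1=22·1+0=22
(x₁, y₁) = (485, 22);  485² − 486·22² = 1 ✓

485 22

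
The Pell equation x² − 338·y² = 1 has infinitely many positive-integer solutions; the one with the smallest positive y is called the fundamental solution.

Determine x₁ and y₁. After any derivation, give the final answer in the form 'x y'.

114243 6214

√338 = [18; 2,1,1,2,36, …], period ℓ=5 (odd) → k=9
a_0=18:  p_0=18·1+0=18,  q_0=18·0+1=1
a_1=2:  p_1=2·18+1=37,  q_1=2·1+0=2
a_2=1:  p_2=1·37+18=55,  q_2=1·2+1=3
…
a_7=1:  p_7=1·17631+8696=26327,  q_7=1·959+473=1432
a_8=1:  p_8=1·26327+17631=43958,  q_8=1·1432+959=2391
a_9=2:  p_9=2·43958+26327=114243,  q_9=2·2391+1432=6214
fundamental: x₁=114243, y₁=6214  (since 13051463049 − 338·38613796 = 1)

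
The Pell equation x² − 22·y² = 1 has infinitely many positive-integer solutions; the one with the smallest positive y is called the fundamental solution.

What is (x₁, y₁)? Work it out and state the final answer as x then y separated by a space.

√22 → a₀=4, period (1,2,4,2,1,8); ℓ=6 even so k=5
step 0: (4, 1)  from 4·(1,0) + (0,1)
step 1: (5, 1)  from 1·(4,1) + (1,0)
step 2: (14, 3)  from 2·(5,1) + (4,1)
step 3: (61, 13)  from 4·(14,3) + (5,1)
step 4: (136, 29)  from 2·(61,13) + (14,3)
step 5: (197, 42)  from 1·(136,29) + (61,13)
→ (197, 42).  Check: 197²=38809, 22·42²=38808, difference 1.

197 42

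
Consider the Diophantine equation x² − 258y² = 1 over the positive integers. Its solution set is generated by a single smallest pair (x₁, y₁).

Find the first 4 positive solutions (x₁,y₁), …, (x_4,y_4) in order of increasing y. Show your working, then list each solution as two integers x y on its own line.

d=258: √d = [16; 16,32] (ℓ=2, even), read p_1/q_1
step 0: (16, 1)  from 16·(1,0) + (0,1)
step 1: (257, 16)  from 16·(16,1) + (1,0)
fundamental: x₁=257, y₁=16  (since 66049 − 258·256 = 1)
(x_2, y_2) = (257·257 + 258·16·16, 257·16 + 16·257) = (132097, 8224)
(x_3, y_3) = (257·132097 + 258·16·8224, 257·8224 + 16·132097) = (67897601, 4227120)
(x_4, y_4) = (257·67897601 + 258·16·4227120, 257·4227120 + 16·67897601) = (34899234817, 2172731456)

257 16
132097 8224
67897601 4227120
34899234817 2172731456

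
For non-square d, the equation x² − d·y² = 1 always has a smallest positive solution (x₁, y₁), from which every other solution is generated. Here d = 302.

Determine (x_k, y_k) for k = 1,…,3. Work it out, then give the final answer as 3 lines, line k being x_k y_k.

4276623 246092
36579008568257 2104885414632
312869258720405635599 18003602753159249380

√302 = [17; 2,1,1,1,4,…,1,2,34, …], period ℓ=16 (even) → k=15
a_0=17:  p_0=17·1+0=17,  q_0=17·0+1=1
…
a_2=1:  p_2=1·35+17=52,  q_2=1·2+1=3
…
a_4=1:  p_4=1·87+52=139,  q_4=1·5+3=8
…
a_7=1:  p_7=1·1425+643=2068,  q_7=1·82+37=119
a_8=16:  p_8=16·2068+1425=34513,  q_8=16·119+82=1986
a_9=1:  p_9=1·34513+2068=36581,  q_9=1·1986+119=2105
a_10=2:  p_10=2·36581+34513=107675,  q_10=2·2105+1986=6196
…
a_12=1:  p_12=1·467281+107675=574956,  q_12=1·26889+6196=33085
…
a_14=1:  p_14=1·1042237+574956=1617193,  q_14=1·59974+33085=93059
a_15=2:  p_15=2·1617193+1042237=4276623,  q_15=2·93059+59974=246092
fundamental: x₁=4276623, y₁=246092  (since 18289504284129 − 302·60561272464 = 1)
(x_2, y_2) = (4276623·4276623 + 302·246092·246092, 4276623·246092 + 246092·4276623) = (36579008568257, 2104885414632)
(x_3, y_3) = (4276623·36579008568257 + 302·246092·2104885414632, 4276623·2104885414632 + 246092·36579008568257) = (312869258720405635599, 18003602753159249380)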